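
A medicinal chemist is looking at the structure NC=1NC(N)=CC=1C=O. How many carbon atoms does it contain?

5

Count every carbon token in the SMILES (each C, including those in ring-closure positions and inside branches).
Carbon count: 5.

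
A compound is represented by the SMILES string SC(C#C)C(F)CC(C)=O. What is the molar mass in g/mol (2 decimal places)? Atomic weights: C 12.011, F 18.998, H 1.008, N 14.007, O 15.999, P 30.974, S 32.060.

First, the molecular formula is C7H9FOS (counting implicit H from valence).
  C: 7 × 12.011 = 84.077
  F: 1 × 18.998 = 18.998
  H: 9 × 1.008 = 9.072
  O: 1 × 15.999 = 15.999
  S: 1 × 32.060 = 32.060
Sum: 7×12.011 + 1×18.998 + 9×1.008 + 1×15.999 + 1×32.060 = 160.206 → 160.21 g/mol.

160.21 g/mol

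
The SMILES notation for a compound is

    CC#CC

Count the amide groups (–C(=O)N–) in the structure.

Scan the SMILES for the amide motif — none present.
Groups that are present: 1 alkyne.

0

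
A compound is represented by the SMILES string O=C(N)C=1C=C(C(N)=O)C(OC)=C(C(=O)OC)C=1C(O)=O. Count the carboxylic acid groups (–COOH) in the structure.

The carboxylic acid motif appears at heavy-atom position 19 in the SMILES.
Other groups present: 2 amide, 1 ester, 1 ether.
Carboxylic acid count: 1.

1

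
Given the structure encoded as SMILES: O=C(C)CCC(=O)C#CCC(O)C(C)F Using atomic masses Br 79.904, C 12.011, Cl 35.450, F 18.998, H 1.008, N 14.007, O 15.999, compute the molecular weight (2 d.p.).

First, the molecular formula is C11H15FO3 (counting implicit H from valence).
  C: 11 × 12.011 = 132.121
  F: 1 × 18.998 = 18.998
  H: 15 × 1.008 = 15.120
  O: 3 × 15.999 = 47.997
Sum: 11×12.011 + 1×18.998 + 15×1.008 + 3×15.999 = 214.236 → 214.24 g/mol.

214.24 g/mol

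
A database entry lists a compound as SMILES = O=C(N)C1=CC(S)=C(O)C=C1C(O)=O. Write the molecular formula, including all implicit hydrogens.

Walk through each heavy atom and fill implicit hydrogens from standard valence (C 4, N 3, O 2, S 2, halogen 1):
  atom 1: O, bond orders sum to 2 (valence 2) → 0 H
  atom 2: C, bond orders sum to 4 (valence 4) → 0 H
  atom 3: N, bond orders sum to 1 (valence 3) → 2 H
  atom 4: C, bond orders sum to 4 (valence 4) → 0 H
  atom 5: C, bond orders sum to 3 (valence 4) → 1 H
  atom 6: C, bond orders sum to 4 (valence 4) → 0 H
  atom 7: S, bond orders sum to 1 (valence 2) → 1 H
  atom 8: C, bond orders sum to 4 (valence 4) → 0 H
  atom 9: O, bond orders sum to 1 (valence 2) → 1 H
  atom 10: C, bond orders sum to 3 (valence 4) → 1 H
  atom 11: C, bond orders sum to 4 (valence 4) → 0 H
  atom 12: C, bond orders sum to 4 (valence 4) → 0 H
  atom 13: O, bond orders sum to 1 (valence 2) → 1 H
  atom 14: O, bond orders sum to 2 (valence 2) → 0 H
Totals → C:8, H:7, N:1, O:4, S:1.
In Hill order: C8H7NO4S.

C8H7NO4S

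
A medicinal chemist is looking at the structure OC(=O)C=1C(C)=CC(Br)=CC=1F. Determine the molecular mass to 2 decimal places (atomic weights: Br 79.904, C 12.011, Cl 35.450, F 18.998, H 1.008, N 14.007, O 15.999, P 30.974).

First, the molecular formula is C8H6BrFO2 (counting implicit H from valence).
  Br: 1 × 79.904 = 79.904
  C: 8 × 12.011 = 96.088
  F: 1 × 18.998 = 18.998
  H: 6 × 1.008 = 6.048
  O: 2 × 15.999 = 31.998
Sum: 1×79.904 + 8×12.011 + 1×18.998 + 6×1.008 + 2×15.999 = 233.036 → 233.04 g/mol.

233.04 g/mol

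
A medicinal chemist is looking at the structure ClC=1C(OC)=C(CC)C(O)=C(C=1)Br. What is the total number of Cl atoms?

1

Scan the SMILES for Cl atoms (remember two-letter symbols like Cl and Br are single atoms).
Chlorine count: 1.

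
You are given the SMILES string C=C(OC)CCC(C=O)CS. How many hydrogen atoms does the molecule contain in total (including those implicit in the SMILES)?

Walk through each heavy atom and fill implicit hydrogens from standard valence (C 4, N 3, O 2, S 2, halogen 1):
  atom 1: C, bond orders sum to 2 (valence 4) → 2 H
  atom 2: C, bond orders sum to 4 (valence 4) → 0 H
  atom 3: O, bond orders sum to 2 (valence 2) → 0 H
  atom 4: C, bond orders sum to 1 (valence 4) → 3 H
  atom 5: C, bond orders sum to 2 (valence 4) → 2 H
  atom 6: C, bond orders sum to 2 (valence 4) → 2 H
  atom 7: C, bond orders sum to 3 (valence 4) → 1 H
  atom 8: C, bond orders sum to 3 (valence 4) → 1 H
  atom 9: O, bond orders sum to 2 (valence 2) → 0 H
  atom 10: C, bond orders sum to 2 (valence 4) → 2 H
  atom 11: S, bond orders sum to 1 (valence 2) → 1 H
Total hydrogens: 14.

14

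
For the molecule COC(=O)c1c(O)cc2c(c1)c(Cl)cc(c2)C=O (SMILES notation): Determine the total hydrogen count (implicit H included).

9

Walk through each heavy atom and fill implicit hydrogens from standard valence (C 4, N 3, O 2, S 2, halogen 1); for lowercase aromatic atoms, an aromatic c carries 1 H when it has two neighbours and 0 H with three, and aromatic n carries 0 H:
  atom 1: C, bond orders sum to 1 (valence 4) → 3 H
  atom 2: O, bond orders sum to 2 (valence 2) → 0 H
  atom 3: C, bond orders sum to 4 (valence 4) → 0 H
  atom 4: O, bond orders sum to 2 (valence 2) → 0 H
  atom 5: aromatic c, 3 neighbours → 0 H
  atom 6: aromatic c, 3 neighbours → 0 H
  atom 7: O, bond orders sum to 1 (valence 2) → 1 H
  atom 8: aromatic c, 2 neighbours → 1 H
  atom 9: aromatic c, 3 neighbours → 0 H
  atom 10: aromatic c, 3 neighbours → 0 H
  atom 11: aromatic c, 2 neighbours → 1 H
  atom 12: aromatic c, 3 neighbours → 0 H
  atom 13: Cl (halogen, monovalent) → 0 H
  atom 14: aromatic c, 2 neighbours → 1 H
  atom 15: aromatic c, 3 neighbours → 0 H
  atom 16: aromatic c, 2 neighbours → 1 H
  atom 17: C, bond orders sum to 3 (valence 4) → 1 H
  atom 18: O, bond orders sum to 2 (valence 2) → 0 H
Total hydrogens: 9.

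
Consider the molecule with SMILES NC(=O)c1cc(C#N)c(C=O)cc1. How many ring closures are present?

1

In SMILES, each pair of matching ring-closure digits denotes one ring-closing bond; the number of such bonds equals the number of independent rings.
Ring-closure bonds here: 1.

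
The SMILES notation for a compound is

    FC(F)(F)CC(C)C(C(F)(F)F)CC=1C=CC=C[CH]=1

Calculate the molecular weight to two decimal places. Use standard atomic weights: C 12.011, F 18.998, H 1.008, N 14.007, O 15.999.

First, the molecular formula is C13H14F6 (counting implicit H from valence).
  C: 13 × 12.011 = 156.143
  F: 6 × 18.998 = 113.988
  H: 14 × 1.008 = 14.112
Sum: 13×12.011 + 6×18.998 + 14×1.008 = 284.243 → 284.24 g/mol.

284.24 g/mol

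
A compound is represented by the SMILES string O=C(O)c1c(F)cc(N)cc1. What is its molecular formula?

C7H6FNO2

Walk through each heavy atom and fill implicit hydrogens from standard valence (C 4, N 3, O 2, S 2, halogen 1); for lowercase aromatic atoms, an aromatic c carries 1 H when it has two neighbours and 0 H with three, and aromatic n carries 0 H:
  atom 1: O, bond orders sum to 2 (valence 2) → 0 H
  atom 2: C, bond orders sum to 4 (valence 4) → 0 H
  atom 3: O, bond orders sum to 1 (valence 2) → 1 H
  atom 4: aromatic c, 3 neighbours → 0 H
  atom 5: aromatic c, 3 neighbours → 0 H
  atom 6: F (halogen, monovalent) → 0 H
  atom 7: aromatic c, 2 neighbours → 1 H
  atom 8: aromatic c, 3 neighbours → 0 H
  atom 9: N, bond orders sum to 1 (valence 3) → 2 H
  atom 10: aromatic c, 2 neighbours → 1 H
  atom 11: aromatic c, 2 neighbours → 1 H
Totals → C:7, H:6, F:1, N:1, O:2.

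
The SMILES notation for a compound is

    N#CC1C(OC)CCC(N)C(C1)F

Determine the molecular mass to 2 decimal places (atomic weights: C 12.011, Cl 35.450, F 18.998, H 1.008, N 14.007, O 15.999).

First, the molecular formula is C9H15FN2O (counting implicit H from valence).
  C: 9 × 12.011 = 108.099
  F: 1 × 18.998 = 18.998
  H: 15 × 1.008 = 15.120
  N: 2 × 14.007 = 28.014
  O: 1 × 15.999 = 15.999
Sum: 9×12.011 + 1×18.998 + 15×1.008 + 2×14.007 + 1×15.999 = 186.230 → 186.23 g/mol.

186.23 g/mol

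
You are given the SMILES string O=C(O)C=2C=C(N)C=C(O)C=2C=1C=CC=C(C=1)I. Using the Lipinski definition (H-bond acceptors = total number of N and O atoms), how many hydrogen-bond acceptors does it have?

N atoms: 1; O atoms: 3.
Lipinski HBA = 1 + 3 = 4.

4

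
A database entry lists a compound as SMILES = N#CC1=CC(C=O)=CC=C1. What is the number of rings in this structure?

1

In SMILES, each pair of matching ring-closure digits denotes one ring-closing bond; the number of such bonds equals the number of independent rings.
Ring-closure bonds here: 1.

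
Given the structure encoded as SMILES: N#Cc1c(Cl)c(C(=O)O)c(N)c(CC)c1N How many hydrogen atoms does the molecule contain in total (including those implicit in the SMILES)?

Walk through each heavy atom and fill implicit hydrogens from standard valence (C 4, N 3, O 2, S 2, halogen 1); for lowercase aromatic atoms, an aromatic c carries 1 H when it has two neighbours and 0 H with three, and aromatic n carries 0 H:
  atom 1: N, bond orders sum to 3 (valence 3) → 0 H
  atom 2: C, bond orders sum to 4 (valence 4) → 0 H
  atom 3: aromatic c, 3 neighbours → 0 H
  atom 4: aromatic c, 3 neighbours → 0 H
  atom 5: Cl (halogen, monovalent) → 0 H
  atom 6: aromatic c, 3 neighbours → 0 H
  atom 7: C, bond orders sum to 4 (valence 4) → 0 H
  atom 8: O, bond orders sum to 2 (valence 2) → 0 H
  atom 9: O, bond orders sum to 1 (valence 2) → 1 H
  atom 10: aromatic c, 3 neighbours → 0 H
  atom 11: N, bond orders sum to 1 (valence 3) → 2 H
  atom 12: aromatic c, 3 neighbours → 0 H
  atom 13: C, bond orders sum to 2 (valence 4) → 2 H
  atom 14: C, bond orders sum to 1 (valence 4) → 3 H
  atom 15: aromatic c, 3 neighbours → 0 H
  atom 16: N, bond orders sum to 1 (valence 3) → 2 H
Total hydrogens: 10.

10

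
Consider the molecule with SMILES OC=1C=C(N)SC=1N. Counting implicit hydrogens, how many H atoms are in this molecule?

Walk through each heavy atom and fill implicit hydrogens from standard valence (C 4, N 3, O 2, S 2, halogen 1):
  atom 1: O, bond orders sum to 1 (valence 2) → 1 H
  atom 2: C, bond orders sum to 4 (valence 4) → 0 H
  atom 3: C, bond orders sum to 3 (valence 4) → 1 H
  atom 4: C, bond orders sum to 4 (valence 4) → 0 H
  atom 5: N, bond orders sum to 1 (valence 3) → 2 H
  atom 6: S, bond orders sum to 2 (valence 2) → 0 H
  atom 7: C, bond orders sum to 4 (valence 4) → 0 H
  atom 8: N, bond orders sum to 1 (valence 3) → 2 H
Total hydrogens: 6.

6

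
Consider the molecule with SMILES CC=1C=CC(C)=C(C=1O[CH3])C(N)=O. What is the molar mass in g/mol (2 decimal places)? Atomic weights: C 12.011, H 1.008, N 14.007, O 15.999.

First, the molecular formula is C10H13NO2 (counting implicit H from valence).
  C: 10 × 12.011 = 120.110
  H: 13 × 1.008 = 13.104
  N: 1 × 14.007 = 14.007
  O: 2 × 15.999 = 31.998
Sum: 10×12.011 + 13×1.008 + 1×14.007 + 2×15.999 = 179.219 → 179.22 g/mol.

179.22 g/mol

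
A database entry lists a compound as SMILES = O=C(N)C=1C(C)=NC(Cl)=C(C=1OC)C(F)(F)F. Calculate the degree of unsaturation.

5

Degree of unsaturation = (number of rings) + (number of π bonds).
Ring closures in the SMILES: 1.
π bonds: 4 double bonds (each 1 DoU) → 4 DoU from unsaturation.
Total DoU = 1 + 4 = 5.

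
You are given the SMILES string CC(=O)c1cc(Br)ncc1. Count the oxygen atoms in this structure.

Scan the SMILES for O atoms (remember two-letter symbols like Cl and Br are single atoms).
Oxygen count: 1.

1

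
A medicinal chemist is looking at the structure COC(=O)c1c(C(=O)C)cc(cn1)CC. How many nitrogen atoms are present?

1

Scan the SMILES for N atoms (remember two-letter symbols like Cl and Br are single atoms).
Nitrogen count: 1.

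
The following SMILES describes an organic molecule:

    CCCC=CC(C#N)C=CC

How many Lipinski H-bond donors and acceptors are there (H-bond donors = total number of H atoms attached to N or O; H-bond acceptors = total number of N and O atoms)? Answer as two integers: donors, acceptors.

0, 1

Donors: find every N or O and count the H atoms it carries.
  atom 8 (N): bond orders sum to 3 → 0 H
Lipinski HBD = 0.
Acceptors: N atoms = 1, O atoms = 0 → HBA = 1.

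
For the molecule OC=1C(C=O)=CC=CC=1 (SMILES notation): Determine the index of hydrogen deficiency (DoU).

5

Degree of unsaturation = (number of rings) + (number of π bonds).
Ring closures in the SMILES: 1.
π bonds: 4 double bonds (each 1 DoU) → 4 DoU from unsaturation.
Total DoU = 1 + 4 = 5.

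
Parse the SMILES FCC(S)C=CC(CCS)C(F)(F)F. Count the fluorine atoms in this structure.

4

Scan the SMILES for F atoms (remember two-letter symbols like Cl and Br are single atoms).
Fluorine count: 4.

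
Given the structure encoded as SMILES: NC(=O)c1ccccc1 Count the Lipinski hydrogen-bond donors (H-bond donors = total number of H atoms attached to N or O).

Donors: find every N or O and count the H atoms it carries.
  atom 1 (N): bond orders sum to 1 → 2 H
  atom 3 (O): bond orders sum to 2 → 0 H
Lipinski HBD = 2.

2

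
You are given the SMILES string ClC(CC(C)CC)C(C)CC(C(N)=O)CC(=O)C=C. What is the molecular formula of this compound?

Walk through each heavy atom and fill implicit hydrogens from standard valence (C 4, N 3, O 2, S 2, halogen 1):
  atom 1: Cl (halogen, monovalent) → 0 H
  atom 2: C, bond orders sum to 3 (valence 4) → 1 H
  atom 3: C, bond orders sum to 2 (valence 4) → 2 H
  atom 4: C, bond orders sum to 3 (valence 4) → 1 H
  atom 5: C, bond orders sum to 1 (valence 4) → 3 H
  atom 6: C, bond orders sum to 2 (valence 4) → 2 H
  atom 7: C, bond orders sum to 1 (valence 4) → 3 H
  atom 8: C, bond orders sum to 3 (valence 4) → 1 H
  atom 9: C, bond orders sum to 1 (valence 4) → 3 H
  atom 10: C, bond orders sum to 2 (valence 4) → 2 H
  atom 11: C, bond orders sum to 3 (valence 4) → 1 H
  atom 12: C, bond orders sum to 4 (valence 4) → 0 H
  atom 13: N, bond orders sum to 1 (valence 3) → 2 H
  atom 14: O, bond orders sum to 2 (valence 2) → 0 H
  atom 15: C, bond orders sum to 2 (valence 4) → 2 H
  atom 16: C, bond orders sum to 4 (valence 4) → 0 H
  atom 17: O, bond orders sum to 2 (valence 2) → 0 H
  atom 18: C, bond orders sum to 3 (valence 4) → 1 H
  atom 19: C, bond orders sum to 2 (valence 4) → 2 H
Totals → C:15, H:26, Cl:1, N:1, O:2.

C15H26ClNO2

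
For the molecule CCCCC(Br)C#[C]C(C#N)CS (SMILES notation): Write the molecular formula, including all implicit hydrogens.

C10H14BrNS

Walk through each heavy atom and fill implicit hydrogens from standard valence (C 4, N 3, O 2, S 2, halogen 1):
  atom 1: C, bond orders sum to 1 (valence 4) → 3 H
  atom 2: C, bond orders sum to 2 (valence 4) → 2 H
  atom 3: C, bond orders sum to 2 (valence 4) → 2 H
  atom 4: C, bond orders sum to 2 (valence 4) → 2 H
  atom 5: C, bond orders sum to 3 (valence 4) → 1 H
  atom 6: Br (halogen, monovalent) → 0 H
  atom 7: C, bond orders sum to 4 (valence 4) → 0 H
  atom 8: C with explicit H count 0
  atom 9: C, bond orders sum to 3 (valence 4) → 1 H
  atom 10: C, bond orders sum to 4 (valence 4) → 0 H
  atom 11: N, bond orders sum to 3 (valence 3) → 0 H
  atom 12: C, bond orders sum to 2 (valence 4) → 2 H
  atom 13: S, bond orders sum to 1 (valence 2) → 1 H
Totals → C:10, H:14, Br:1, N:1, S:1.
In Hill order: C10H14BrNS.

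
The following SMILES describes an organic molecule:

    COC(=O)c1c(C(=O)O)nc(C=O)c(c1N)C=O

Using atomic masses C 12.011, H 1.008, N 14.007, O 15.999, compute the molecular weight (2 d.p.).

First, the molecular formula is C10H8N2O6 (counting implicit H from valence).
  C: 10 × 12.011 = 120.110
  H: 8 × 1.008 = 8.064
  N: 2 × 14.007 = 28.014
  O: 6 × 15.999 = 95.994
Sum: 10×12.011 + 8×1.008 + 2×14.007 + 6×15.999 = 252.182 → 252.18 g/mol.

252.18 g/mol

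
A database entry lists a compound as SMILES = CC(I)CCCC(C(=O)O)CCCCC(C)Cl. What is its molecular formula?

C13H24ClIO2

Walk through each heavy atom and fill implicit hydrogens from standard valence (C 4, N 3, O 2, S 2, halogen 1):
  atom 1: C, bond orders sum to 1 (valence 4) → 3 H
  atom 2: C, bond orders sum to 3 (valence 4) → 1 H
  atom 3: I (halogen, monovalent) → 0 H
  atom 4: C, bond orders sum to 2 (valence 4) → 2 H
  atom 5: C, bond orders sum to 2 (valence 4) → 2 H
  atom 6: C, bond orders sum to 2 (valence 4) → 2 H
  atom 7: C, bond orders sum to 3 (valence 4) → 1 H
  atom 8: C, bond orders sum to 4 (valence 4) → 0 H
  atom 9: O, bond orders sum to 2 (valence 2) → 0 H
  atom 10: O, bond orders sum to 1 (valence 2) → 1 H
  atom 11: C, bond orders sum to 2 (valence 4) → 2 H
  atom 12: C, bond orders sum to 2 (valence 4) → 2 H
  atom 13: C, bond orders sum to 2 (valence 4) → 2 H
  atom 14: C, bond orders sum to 2 (valence 4) → 2 H
  atom 15: C, bond orders sum to 3 (valence 4) → 1 H
  atom 16: C, bond orders sum to 1 (valence 4) → 3 H
  atom 17: Cl (halogen, monovalent) → 0 H
Totals → C:13, H:24, Cl:1, I:1, O:2.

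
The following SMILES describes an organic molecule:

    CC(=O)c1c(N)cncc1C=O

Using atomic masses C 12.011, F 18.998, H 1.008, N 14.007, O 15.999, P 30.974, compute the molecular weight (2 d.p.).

164.16 g/mol

First, the molecular formula is C8H8N2O2 (counting implicit H from valence).
  C: 8 × 12.011 = 96.088
  H: 8 × 1.008 = 8.064
  N: 2 × 14.007 = 28.014
  O: 2 × 15.999 = 31.998
Sum: 8×12.011 + 8×1.008 + 2×14.007 + 2×15.999 = 164.164 → 164.16 g/mol.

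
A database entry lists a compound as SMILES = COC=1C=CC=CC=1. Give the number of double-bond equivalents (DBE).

Molecular formula: C7H8O.
DoU = (2C + 2 + N − H − X) / 2, where X is the halogen count and O/S are ignored.
    = (2·7 + 2 + 0 − 8 − 0) / 2 = 8 / 2 = 4.

4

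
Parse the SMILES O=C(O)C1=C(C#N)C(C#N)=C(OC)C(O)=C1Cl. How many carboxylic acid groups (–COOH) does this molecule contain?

The carboxylic acid motif appears at heavy-atom position 2 in the SMILES.
Other groups present: 1 ether, 1 hydroxyl, 2 nitrile.
Carboxylic acid count: 1.

1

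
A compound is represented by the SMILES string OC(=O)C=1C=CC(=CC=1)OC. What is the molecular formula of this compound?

Walk through each heavy atom and fill implicit hydrogens from standard valence (C 4, N 3, O 2, S 2, halogen 1):
  atom 1: O, bond orders sum to 1 (valence 2) → 1 H
  atom 2: C, bond orders sum to 4 (valence 4) → 0 H
  atom 3: O, bond orders sum to 2 (valence 2) → 0 H
  atom 4: C, bond orders sum to 4 (valence 4) → 0 H
  atom 5: C, bond orders sum to 3 (valence 4) → 1 H
  atom 6: C, bond orders sum to 3 (valence 4) → 1 H
  atom 7: C, bond orders sum to 4 (valence 4) → 0 H
  atom 8: C, bond orders sum to 3 (valence 4) → 1 H
  atom 9: C, bond orders sum to 3 (valence 4) → 1 H
  atom 10: O, bond orders sum to 2 (valence 2) → 0 H
  atom 11: C, bond orders sum to 1 (valence 4) → 3 H
Totals → C:8, H:8, O:3.
In Hill order: C8H8O3.

C8H8O3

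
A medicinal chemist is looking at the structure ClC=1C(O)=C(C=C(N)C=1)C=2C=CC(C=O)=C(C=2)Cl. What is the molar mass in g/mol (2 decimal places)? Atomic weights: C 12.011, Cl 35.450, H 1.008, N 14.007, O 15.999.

First, the molecular formula is C13H9Cl2NO2 (counting implicit H from valence).
  C: 13 × 12.011 = 156.143
  Cl: 2 × 35.450 = 70.900
  H: 9 × 1.008 = 9.072
  N: 1 × 14.007 = 14.007
  O: 2 × 15.999 = 31.998
Sum: 13×12.011 + 2×35.450 + 9×1.008 + 1×14.007 + 2×15.999 = 282.120 → 282.12 g/mol.

282.12 g/mol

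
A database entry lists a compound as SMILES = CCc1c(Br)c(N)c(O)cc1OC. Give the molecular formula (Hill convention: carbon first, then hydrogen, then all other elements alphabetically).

C9H12BrNO2

Walk through each heavy atom and fill implicit hydrogens from standard valence (C 4, N 3, O 2, S 2, halogen 1); for lowercase aromatic atoms, an aromatic c carries 1 H when it has two neighbours and 0 H with three, and aromatic n carries 0 H:
  atom 1: C, bond orders sum to 1 (valence 4) → 3 H
  atom 2: C, bond orders sum to 2 (valence 4) → 2 H
  atom 3: aromatic c, 3 neighbours → 0 H
  atom 4: aromatic c, 3 neighbours → 0 H
  atom 5: Br (halogen, monovalent) → 0 H
  atom 6: aromatic c, 3 neighbours → 0 H
  atom 7: N, bond orders sum to 1 (valence 3) → 2 H
  atom 8: aromatic c, 3 neighbours → 0 H
  atom 9: O, bond orders sum to 1 (valence 2) → 1 H
  atom 10: aromatic c, 2 neighbours → 1 H
  atom 11: aromatic c, 3 neighbours → 0 H
  atom 12: O, bond orders sum to 2 (valence 2) → 0 H
  atom 13: C, bond orders sum to 1 (valence 4) → 3 H
Totals → C:9, H:12, Br:1, N:1, O:2.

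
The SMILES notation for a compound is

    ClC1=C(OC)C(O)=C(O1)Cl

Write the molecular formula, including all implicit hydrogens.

Walk through each heavy atom and fill implicit hydrogens from standard valence (C 4, N 3, O 2, S 2, halogen 1):
  atom 1: Cl (halogen, monovalent) → 0 H
  atom 2: C, bond orders sum to 4 (valence 4) → 0 H
  atom 3: C, bond orders sum to 4 (valence 4) → 0 H
  atom 4: O, bond orders sum to 2 (valence 2) → 0 H
  atom 5: C, bond orders sum to 1 (valence 4) → 3 H
  atom 6: C, bond orders sum to 4 (valence 4) → 0 H
  atom 7: O, bond orders sum to 1 (valence 2) → 1 H
  atom 8: C, bond orders sum to 4 (valence 4) → 0 H
  atom 9: O, bond orders sum to 2 (valence 2) → 0 H
  atom 10: Cl (halogen, monovalent) → 0 H
Totals → C:5, H:4, Cl:2, O:3.
In Hill order: C5H4Cl2O3.

C5H4Cl2O3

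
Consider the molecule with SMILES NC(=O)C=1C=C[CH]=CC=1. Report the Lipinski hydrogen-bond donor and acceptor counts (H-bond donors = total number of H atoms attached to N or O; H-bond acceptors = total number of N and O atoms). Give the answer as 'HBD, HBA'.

Donors: find every N or O and count the H atoms it carries.
  atom 1 (N): bond orders sum to 1 → 2 H
  atom 3 (O): bond orders sum to 2 → 0 H
Lipinski HBD = 2.
Acceptors: N atoms = 1, O atoms = 1 → HBA = 2.

2, 2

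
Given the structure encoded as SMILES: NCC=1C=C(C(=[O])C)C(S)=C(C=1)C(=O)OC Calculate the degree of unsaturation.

6

Degree of unsaturation = (number of rings) + (number of π bonds).
Ring closures in the SMILES: 1.
π bonds: 5 double bonds (each 1 DoU) → 5 DoU from unsaturation.
Total DoU = 1 + 5 = 6.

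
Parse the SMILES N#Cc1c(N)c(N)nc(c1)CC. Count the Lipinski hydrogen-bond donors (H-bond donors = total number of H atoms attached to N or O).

4

Donors: find every N or O and count the H atoms it carries.
  atom 1 (N): bond orders sum to 3 → 0 H
  atom 5 (N): bond orders sum to 1 → 2 H
  atom 7 (N): bond orders sum to 1 → 2 H
  atom 8 (N): bond orders sum to 3 → 0 H
Lipinski HBD = 4.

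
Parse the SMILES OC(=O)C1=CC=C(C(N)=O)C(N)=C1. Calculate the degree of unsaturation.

6

Molecular formula: C8H8N2O3.
DoU = (2C + 2 + N − H − X) / 2, where X is the halogen count and O/S are ignored.
    = (2·8 + 2 + 2 − 8 − 0) / 2 = 12 / 2 = 6.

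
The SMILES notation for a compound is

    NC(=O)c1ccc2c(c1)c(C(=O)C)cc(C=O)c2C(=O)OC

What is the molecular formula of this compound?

Walk through each heavy atom and fill implicit hydrogens from standard valence (C 4, N 3, O 2, S 2, halogen 1); for lowercase aromatic atoms, an aromatic c carries 1 H when it has two neighbours and 0 H with three, and aromatic n carries 0 H:
  atom 1: N, bond orders sum to 1 (valence 3) → 2 H
  atom 2: C, bond orders sum to 4 (valence 4) → 0 H
  atom 3: O, bond orders sum to 2 (valence 2) → 0 H
  atom 4: aromatic c, 3 neighbours → 0 H
  atom 5: aromatic c, 2 neighbours → 1 H
  atom 6: aromatic c, 2 neighbours → 1 H
  atom 7: aromatic c, 3 neighbours → 0 H
  atom 8: aromatic c, 3 neighbours → 0 H
  atom 9: aromatic c, 2 neighbours → 1 H
  atom 10: aromatic c, 3 neighbours → 0 H
  atom 11: C, bond orders sum to 4 (valence 4) → 0 H
  atom 12: O, bond orders sum to 2 (valence 2) → 0 H
  atom 13: C, bond orders sum to 1 (valence 4) → 3 H
  atom 14: aromatic c, 2 neighbours → 1 H
  atom 15: aromatic c, 3 neighbours → 0 H
  atom 16: C, bond orders sum to 3 (valence 4) → 1 H
  atom 17: O, bond orders sum to 2 (valence 2) → 0 H
  atom 18: aromatic c, 3 neighbours → 0 H
  atom 19: C, bond orders sum to 4 (valence 4) → 0 H
  atom 20: O, bond orders sum to 2 (valence 2) → 0 H
  atom 21: O, bond orders sum to 2 (valence 2) → 0 H
  atom 22: C, bond orders sum to 1 (valence 4) → 3 H
Totals → C:16, H:13, N:1, O:5.

C16H13NO5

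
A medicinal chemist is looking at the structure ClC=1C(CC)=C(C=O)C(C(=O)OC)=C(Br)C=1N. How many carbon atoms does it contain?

11

Count every carbon token in the SMILES (each C, including those in ring-closure positions and inside branches).
Carbon count: 11.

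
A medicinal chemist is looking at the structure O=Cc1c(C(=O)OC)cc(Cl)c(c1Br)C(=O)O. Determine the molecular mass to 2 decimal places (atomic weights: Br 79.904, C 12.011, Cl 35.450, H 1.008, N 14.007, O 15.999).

321.51 g/mol

First, the molecular formula is C10H6BrClO5 (counting implicit H from valence).
  Br: 1 × 79.904 = 79.904
  C: 10 × 12.011 = 120.110
  Cl: 1 × 35.450 = 35.450
  H: 6 × 1.008 = 6.048
  O: 5 × 15.999 = 79.995
Sum: 1×79.904 + 10×12.011 + 1×35.450 + 6×1.008 + 5×15.999 = 321.507 → 321.51 g/mol.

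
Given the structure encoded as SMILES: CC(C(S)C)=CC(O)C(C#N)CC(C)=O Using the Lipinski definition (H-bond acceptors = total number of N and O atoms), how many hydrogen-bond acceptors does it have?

3

N atoms: 1; O atoms: 2.
Lipinski HBA = 1 + 2 = 3.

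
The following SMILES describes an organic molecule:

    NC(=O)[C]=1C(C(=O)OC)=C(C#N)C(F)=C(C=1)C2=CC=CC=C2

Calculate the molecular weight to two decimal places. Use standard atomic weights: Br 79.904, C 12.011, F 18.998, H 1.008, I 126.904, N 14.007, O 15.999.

First, the molecular formula is C16H11FN2O3 (counting implicit H from valence).
  C: 16 × 12.011 = 192.176
  F: 1 × 18.998 = 18.998
  H: 11 × 1.008 = 11.088
  N: 2 × 14.007 = 28.014
  O: 3 × 15.999 = 47.997
Sum: 16×12.011 + 1×18.998 + 11×1.008 + 2×14.007 + 3×15.999 = 298.273 → 298.27 g/mol.

298.27 g/mol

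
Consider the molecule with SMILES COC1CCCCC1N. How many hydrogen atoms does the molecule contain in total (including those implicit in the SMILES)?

Walk through each heavy atom and fill implicit hydrogens from standard valence (C 4, N 3, O 2, S 2, halogen 1):
  atom 1: C, bond orders sum to 1 (valence 4) → 3 H
  atom 2: O, bond orders sum to 2 (valence 2) → 0 H
  atom 3: C, bond orders sum to 3 (valence 4) → 1 H
  atom 4: C, bond orders sum to 2 (valence 4) → 2 H
  atom 5: C, bond orders sum to 2 (valence 4) → 2 H
  atom 6: C, bond orders sum to 2 (valence 4) → 2 H
  atom 7: C, bond orders sum to 2 (valence 4) → 2 H
  atom 8: C, bond orders sum to 3 (valence 4) → 1 H
  atom 9: N, bond orders sum to 1 (valence 3) → 2 H
Total hydrogens: 15.

15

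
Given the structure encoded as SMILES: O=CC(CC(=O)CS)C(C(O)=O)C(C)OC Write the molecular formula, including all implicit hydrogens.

C10H16O5S

Walk through each heavy atom and fill implicit hydrogens from standard valence (C 4, N 3, O 2, S 2, halogen 1):
  atom 1: O, bond orders sum to 2 (valence 2) → 0 H
  atom 2: C, bond orders sum to 3 (valence 4) → 1 H
  atom 3: C, bond orders sum to 3 (valence 4) → 1 H
  atom 4: C, bond orders sum to 2 (valence 4) → 2 H
  atom 5: C, bond orders sum to 4 (valence 4) → 0 H
  atom 6: O, bond orders sum to 2 (valence 2) → 0 H
  atom 7: C, bond orders sum to 2 (valence 4) → 2 H
  atom 8: S, bond orders sum to 1 (valence 2) → 1 H
  atom 9: C, bond orders sum to 3 (valence 4) → 1 H
  atom 10: C, bond orders sum to 4 (valence 4) → 0 H
  atom 11: O, bond orders sum to 1 (valence 2) → 1 H
  atom 12: O, bond orders sum to 2 (valence 2) → 0 H
  atom 13: C, bond orders sum to 3 (valence 4) → 1 H
  atom 14: C, bond orders sum to 1 (valence 4) → 3 H
  atom 15: O, bond orders sum to 2 (valence 2) → 0 H
  atom 16: C, bond orders sum to 1 (valence 4) → 3 H
Totals → C:10, H:16, O:5, S:1.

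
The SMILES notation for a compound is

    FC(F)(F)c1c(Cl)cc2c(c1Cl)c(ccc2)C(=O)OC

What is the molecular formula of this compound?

Walk through each heavy atom and fill implicit hydrogens from standard valence (C 4, N 3, O 2, S 2, halogen 1); for lowercase aromatic atoms, an aromatic c carries 1 H when it has two neighbours and 0 H with three, and aromatic n carries 0 H:
  atom 1: F (halogen, monovalent) → 0 H
  atom 2: C, bond orders sum to 4 (valence 4) → 0 H
  atom 3: F (halogen, monovalent) → 0 H
  atom 4: F (halogen, monovalent) → 0 H
  atom 5: aromatic c, 3 neighbours → 0 H
  atom 6: aromatic c, 3 neighbours → 0 H
  atom 7: Cl (halogen, monovalent) → 0 H
  atom 8: aromatic c, 2 neighbours → 1 H
  atom 9: aromatic c, 3 neighbours → 0 H
  atom 10: aromatic c, 3 neighbours → 0 H
  atom 11: aromatic c, 3 neighbours → 0 H
  atom 12: Cl (halogen, monovalent) → 0 H
  atom 13: aromatic c, 3 neighbours → 0 H
  atom 14: aromatic c, 2 neighbours → 1 H
  atom 15: aromatic c, 2 neighbours → 1 H
  atom 16: aromatic c, 2 neighbours → 1 H
  atom 17: C, bond orders sum to 4 (valence 4) → 0 H
  atom 18: O, bond orders sum to 2 (valence 2) → 0 H
  atom 19: O, bond orders sum to 2 (valence 2) → 0 H
  atom 20: C, bond orders sum to 1 (valence 4) → 3 H
Totals → C:13, H:7, Cl:2, F:3, O:2.
In Hill order: C13H7Cl2F3O2.

C13H7Cl2F3O2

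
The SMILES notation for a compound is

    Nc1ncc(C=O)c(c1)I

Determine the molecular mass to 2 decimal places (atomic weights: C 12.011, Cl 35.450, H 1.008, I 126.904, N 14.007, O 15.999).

First, the molecular formula is C6H5IN2O (counting implicit H from valence).
  C: 6 × 12.011 = 72.066
  H: 5 × 1.008 = 5.040
  I: 1 × 126.904 = 126.904
  N: 2 × 14.007 = 28.014
  O: 1 × 15.999 = 15.999
Sum: 6×12.011 + 5×1.008 + 1×126.904 + 2×14.007 + 1×15.999 = 248.023 → 248.02 g/mol.

248.02 g/mol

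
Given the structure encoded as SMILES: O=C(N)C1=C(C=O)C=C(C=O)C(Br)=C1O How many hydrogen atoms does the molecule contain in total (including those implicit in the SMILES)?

6

Walk through each heavy atom and fill implicit hydrogens from standard valence (C 4, N 3, O 2, S 2, halogen 1):
  atom 1: O, bond orders sum to 2 (valence 2) → 0 H
  atom 2: C, bond orders sum to 4 (valence 4) → 0 H
  atom 3: N, bond orders sum to 1 (valence 3) → 2 H
  atom 4: C, bond orders sum to 4 (valence 4) → 0 H
  atom 5: C, bond orders sum to 4 (valence 4) → 0 H
  atom 6: C, bond orders sum to 3 (valence 4) → 1 H
  atom 7: O, bond orders sum to 2 (valence 2) → 0 H
  atom 8: C, bond orders sum to 3 (valence 4) → 1 H
  atom 9: C, bond orders sum to 4 (valence 4) → 0 H
  atom 10: C, bond orders sum to 3 (valence 4) → 1 H
  atom 11: O, bond orders sum to 2 (valence 2) → 0 H
  atom 12: C, bond orders sum to 4 (valence 4) → 0 H
  atom 13: Br (halogen, monovalent) → 0 H
  atom 14: C, bond orders sum to 4 (valence 4) → 0 H
  atom 15: O, bond orders sum to 1 (valence 2) → 1 H
Total hydrogens: 6.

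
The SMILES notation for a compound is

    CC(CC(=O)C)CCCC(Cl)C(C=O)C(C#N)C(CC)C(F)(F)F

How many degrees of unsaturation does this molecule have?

Molecular formula: C17H25ClF3NO2.
DoU = (2C + 2 + N − H − X) / 2, where X is the halogen count and O/S are ignored.
    = (2·17 + 2 + 1 − 25 − 4) / 2 = 8 / 2 = 4.

4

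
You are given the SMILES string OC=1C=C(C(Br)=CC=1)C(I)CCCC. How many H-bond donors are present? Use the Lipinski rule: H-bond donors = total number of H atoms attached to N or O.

1

Donors: find every N or O and count the H atoms it carries.
  atom 1 (O): bond orders sum to 1 → 1 H
Lipinski HBD = 1.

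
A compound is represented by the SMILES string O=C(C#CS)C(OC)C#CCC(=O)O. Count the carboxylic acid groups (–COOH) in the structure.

1

The carboxylic acid motif appears at heavy-atom position 12 in the SMILES.
Other groups present: 2 alkyne, 1 ether, 1 ketone, 1 thiol.
Carboxylic acid count: 1.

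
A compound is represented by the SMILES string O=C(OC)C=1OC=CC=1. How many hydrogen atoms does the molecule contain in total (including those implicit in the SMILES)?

Walk through each heavy atom and fill implicit hydrogens from standard valence (C 4, N 3, O 2, S 2, halogen 1):
  atom 1: O, bond orders sum to 2 (valence 2) → 0 H
  atom 2: C, bond orders sum to 4 (valence 4) → 0 H
  atom 3: O, bond orders sum to 2 (valence 2) → 0 H
  atom 4: C, bond orders sum to 1 (valence 4) → 3 H
  atom 5: C, bond orders sum to 4 (valence 4) → 0 H
  atom 6: O, bond orders sum to 2 (valence 2) → 0 H
  atom 7: C, bond orders sum to 3 (valence 4) → 1 H
  atom 8: C, bond orders sum to 3 (valence 4) → 1 H
  atom 9: C, bond orders sum to 3 (valence 4) → 1 H
Total hydrogens: 6.

6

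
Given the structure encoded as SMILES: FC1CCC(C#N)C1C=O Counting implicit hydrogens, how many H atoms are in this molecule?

8

Walk through each heavy atom and fill implicit hydrogens from standard valence (C 4, N 3, O 2, S 2, halogen 1):
  atom 1: F (halogen, monovalent) → 0 H
  atom 2: C, bond orders sum to 3 (valence 4) → 1 H
  atom 3: C, bond orders sum to 2 (valence 4) → 2 H
  atom 4: C, bond orders sum to 2 (valence 4) → 2 H
  atom 5: C, bond orders sum to 3 (valence 4) → 1 H
  atom 6: C, bond orders sum to 4 (valence 4) → 0 H
  atom 7: N, bond orders sum to 3 (valence 3) → 0 H
  atom 8: C, bond orders sum to 3 (valence 4) → 1 H
  atom 9: C, bond orders sum to 3 (valence 4) → 1 H
  atom 10: O, bond orders sum to 2 (valence 2) → 0 H
Total hydrogens: 8.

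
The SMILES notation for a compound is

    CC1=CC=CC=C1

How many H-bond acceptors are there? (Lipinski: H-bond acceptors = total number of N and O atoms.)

N atoms: 0; O atoms: 0.
Lipinski HBA = 0 + 0 = 0.

0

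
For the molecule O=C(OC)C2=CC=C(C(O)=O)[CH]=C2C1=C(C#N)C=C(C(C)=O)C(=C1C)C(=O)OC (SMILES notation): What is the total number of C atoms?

21

Count every carbon token in the SMILES (each C, including those in ring-closure positions and inside branches).
Carbon count: 21.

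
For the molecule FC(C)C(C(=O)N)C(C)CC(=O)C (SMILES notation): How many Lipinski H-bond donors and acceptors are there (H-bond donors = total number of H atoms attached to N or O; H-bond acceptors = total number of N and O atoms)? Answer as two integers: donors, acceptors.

2, 3

Donors: find every N or O and count the H atoms it carries.
  atom 6 (O): bond orders sum to 2 → 0 H
  atom 7 (N): bond orders sum to 1 → 2 H
  atom 12 (O): bond orders sum to 2 → 0 H
Lipinski HBD = 2.
Acceptors: N atoms = 1, O atoms = 2 → HBA = 3.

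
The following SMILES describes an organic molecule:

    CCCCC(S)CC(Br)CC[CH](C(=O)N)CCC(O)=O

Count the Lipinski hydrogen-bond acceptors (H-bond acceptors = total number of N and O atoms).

N atoms: 1; O atoms: 3.
Lipinski HBA = 1 + 3 = 4.

4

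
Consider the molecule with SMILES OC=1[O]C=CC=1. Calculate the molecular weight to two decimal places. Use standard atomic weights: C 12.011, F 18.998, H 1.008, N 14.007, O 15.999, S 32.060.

84.07 g/mol

First, the molecular formula is C4H4O2 (counting implicit H from valence).
  C: 4 × 12.011 = 48.044
  H: 4 × 1.008 = 4.032
  O: 2 × 15.999 = 31.998
Sum: 4×12.011 + 4×1.008 + 2×15.999 = 84.074 → 84.07 g/mol.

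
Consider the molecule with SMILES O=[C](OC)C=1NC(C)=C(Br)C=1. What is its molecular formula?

C7H8BrNO2

Walk through each heavy atom and fill implicit hydrogens from standard valence (C 4, N 3, O 2, S 2, halogen 1):
  atom 1: O, bond orders sum to 2 (valence 2) → 0 H
  atom 2: C with explicit H count 0
  atom 3: O, bond orders sum to 2 (valence 2) → 0 H
  atom 4: C, bond orders sum to 1 (valence 4) → 3 H
  atom 5: C, bond orders sum to 4 (valence 4) → 0 H
  atom 6: N, bond orders sum to 2 (valence 3) → 1 H
  atom 7: C, bond orders sum to 4 (valence 4) → 0 H
  atom 8: C, bond orders sum to 1 (valence 4) → 3 H
  atom 9: C, bond orders sum to 4 (valence 4) → 0 H
  atom 10: Br (halogen, monovalent) → 0 H
  atom 11: C, bond orders sum to 3 (valence 4) → 1 H
Totals → C:7, H:8, Br:1, N:1, O:2.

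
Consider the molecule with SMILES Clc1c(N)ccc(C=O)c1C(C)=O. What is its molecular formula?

C9H8ClNO2

Walk through each heavy atom and fill implicit hydrogens from standard valence (C 4, N 3, O 2, S 2, halogen 1); for lowercase aromatic atoms, an aromatic c carries 1 H when it has two neighbours and 0 H with three, and aromatic n carries 0 H:
  atom 1: Cl (halogen, monovalent) → 0 H
  atom 2: aromatic c, 3 neighbours → 0 H
  atom 3: aromatic c, 3 neighbours → 0 H
  atom 4: N, bond orders sum to 1 (valence 3) → 2 H
  atom 5: aromatic c, 2 neighbours → 1 H
  atom 6: aromatic c, 2 neighbours → 1 H
  atom 7: aromatic c, 3 neighbours → 0 H
  atom 8: C, bond orders sum to 3 (valence 4) → 1 H
  atom 9: O, bond orders sum to 2 (valence 2) → 0 H
  atom 10: aromatic c, 3 neighbours → 0 H
  atom 11: C, bond orders sum to 4 (valence 4) → 0 H
  atom 12: C, bond orders sum to 1 (valence 4) → 3 H
  atom 13: O, bond orders sum to 2 (valence 2) → 0 H
Totals → C:9, H:8, Cl:1, N:1, O:2.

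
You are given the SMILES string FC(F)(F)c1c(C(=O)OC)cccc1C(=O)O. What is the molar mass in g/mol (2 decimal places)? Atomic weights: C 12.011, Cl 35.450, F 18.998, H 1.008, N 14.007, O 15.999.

First, the molecular formula is C10H7F3O4 (counting implicit H from valence).
  C: 10 × 12.011 = 120.110
  F: 3 × 18.998 = 56.994
  H: 7 × 1.008 = 7.056
  O: 4 × 15.999 = 63.996
Sum: 10×12.011 + 3×18.998 + 7×1.008 + 4×15.999 = 248.156 → 248.16 g/mol.

248.16 g/mol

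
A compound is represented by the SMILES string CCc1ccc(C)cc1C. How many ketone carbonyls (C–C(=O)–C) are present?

0

Scan the SMILES for the ketone motif — none present.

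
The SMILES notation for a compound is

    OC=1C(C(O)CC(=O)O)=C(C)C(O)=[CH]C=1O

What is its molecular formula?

Walk through each heavy atom and fill implicit hydrogens from standard valence (C 4, N 3, O 2, S 2, halogen 1):
  atom 1: O, bond orders sum to 1 (valence 2) → 1 H
  atom 2: C, bond orders sum to 4 (valence 4) → 0 H
  atom 3: C, bond orders sum to 4 (valence 4) → 0 H
  atom 4: C, bond orders sum to 3 (valence 4) → 1 H
  atom 5: O, bond orders sum to 1 (valence 2) → 1 H
  atom 6: C, bond orders sum to 2 (valence 4) → 2 H
  atom 7: C, bond orders sum to 4 (valence 4) → 0 H
  atom 8: O, bond orders sum to 2 (valence 2) → 0 H
  atom 9: O, bond orders sum to 1 (valence 2) → 1 H
  atom 10: C, bond orders sum to 4 (valence 4) → 0 H
  atom 11: C, bond orders sum to 1 (valence 4) → 3 H
  atom 12: C, bond orders sum to 4 (valence 4) → 0 H
  atom 13: O, bond orders sum to 1 (valence 2) → 1 H
  atom 14: C with explicit H count 1
  atom 15: C, bond orders sum to 4 (valence 4) → 0 H
  atom 16: O, bond orders sum to 1 (valence 2) → 1 H
Totals → C:10, H:12, O:6.
In Hill order: C10H12O6.

C10H12O6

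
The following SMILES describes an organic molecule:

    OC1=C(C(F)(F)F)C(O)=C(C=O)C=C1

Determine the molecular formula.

C8H5F3O3

Walk through each heavy atom and fill implicit hydrogens from standard valence (C 4, N 3, O 2, S 2, halogen 1):
  atom 1: O, bond orders sum to 1 (valence 2) → 1 H
  atom 2: C, bond orders sum to 4 (valence 4) → 0 H
  atom 3: C, bond orders sum to 4 (valence 4) → 0 H
  atom 4: C, bond orders sum to 4 (valence 4) → 0 H
  atom 5: F (halogen, monovalent) → 0 H
  atom 6: F (halogen, monovalent) → 0 H
  atom 7: F (halogen, monovalent) → 0 H
  atom 8: C, bond orders sum to 4 (valence 4) → 0 H
  atom 9: O, bond orders sum to 1 (valence 2) → 1 H
  atom 10: C, bond orders sum to 4 (valence 4) → 0 H
  atom 11: C, bond orders sum to 3 (valence 4) → 1 H
  atom 12: O, bond orders sum to 2 (valence 2) → 0 H
  atom 13: C, bond orders sum to 3 (valence 4) → 1 H
  atom 14: C, bond orders sum to 3 (valence 4) → 1 H
Totals → C:8, H:5, F:3, O:3.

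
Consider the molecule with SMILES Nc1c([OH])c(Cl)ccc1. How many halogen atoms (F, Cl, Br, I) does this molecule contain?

Halogen atoms appear at heavy-atom position 6 (1×Cl).
Other groups present: 1 hydroxyl, 1 primary amine.
Halogen count: 1.

1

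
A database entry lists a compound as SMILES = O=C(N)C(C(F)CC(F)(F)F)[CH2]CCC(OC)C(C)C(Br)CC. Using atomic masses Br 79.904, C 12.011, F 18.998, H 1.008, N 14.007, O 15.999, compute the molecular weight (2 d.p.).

First, the molecular formula is C15H26BrF4NO2 (counting implicit H from valence).
  Br: 1 × 79.904 = 79.904
  C: 15 × 12.011 = 180.165
  F: 4 × 18.998 = 75.992
  H: 26 × 1.008 = 26.208
  N: 1 × 14.007 = 14.007
  O: 2 × 15.999 = 31.998
Sum: 1×79.904 + 15×12.011 + 4×18.998 + 26×1.008 + 1×14.007 + 2×15.999 = 408.274 → 408.27 g/mol.

408.27 g/mol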